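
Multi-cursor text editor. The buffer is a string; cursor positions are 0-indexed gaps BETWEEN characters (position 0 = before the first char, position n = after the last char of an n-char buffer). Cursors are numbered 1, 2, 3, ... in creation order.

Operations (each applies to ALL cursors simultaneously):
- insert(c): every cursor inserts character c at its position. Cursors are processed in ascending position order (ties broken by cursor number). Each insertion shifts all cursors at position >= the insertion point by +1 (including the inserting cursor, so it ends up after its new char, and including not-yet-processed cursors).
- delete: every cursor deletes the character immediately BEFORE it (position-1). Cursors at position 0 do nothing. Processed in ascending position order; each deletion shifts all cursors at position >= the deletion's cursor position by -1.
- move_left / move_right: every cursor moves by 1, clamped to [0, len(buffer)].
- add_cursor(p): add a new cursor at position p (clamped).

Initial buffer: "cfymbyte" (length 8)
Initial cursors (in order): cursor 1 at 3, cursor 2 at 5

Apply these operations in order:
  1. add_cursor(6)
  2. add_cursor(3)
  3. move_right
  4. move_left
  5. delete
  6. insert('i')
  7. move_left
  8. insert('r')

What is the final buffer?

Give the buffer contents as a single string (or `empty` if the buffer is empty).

After op 1 (add_cursor(6)): buffer="cfymbyte" (len 8), cursors c1@3 c2@5 c3@6, authorship ........
After op 2 (add_cursor(3)): buffer="cfymbyte" (len 8), cursors c1@3 c4@3 c2@5 c3@6, authorship ........
After op 3 (move_right): buffer="cfymbyte" (len 8), cursors c1@4 c4@4 c2@6 c3@7, authorship ........
After op 4 (move_left): buffer="cfymbyte" (len 8), cursors c1@3 c4@3 c2@5 c3@6, authorship ........
After op 5 (delete): buffer="cmte" (len 4), cursors c1@1 c4@1 c2@2 c3@2, authorship ....
After op 6 (insert('i')): buffer="ciimiite" (len 8), cursors c1@3 c4@3 c2@6 c3@6, authorship .14.23..
After op 7 (move_left): buffer="ciimiite" (len 8), cursors c1@2 c4@2 c2@5 c3@5, authorship .14.23..
After op 8 (insert('r')): buffer="cirrimirrite" (len 12), cursors c1@4 c4@4 c2@9 c3@9, authorship .1144.2233..

Answer: cirrimirrite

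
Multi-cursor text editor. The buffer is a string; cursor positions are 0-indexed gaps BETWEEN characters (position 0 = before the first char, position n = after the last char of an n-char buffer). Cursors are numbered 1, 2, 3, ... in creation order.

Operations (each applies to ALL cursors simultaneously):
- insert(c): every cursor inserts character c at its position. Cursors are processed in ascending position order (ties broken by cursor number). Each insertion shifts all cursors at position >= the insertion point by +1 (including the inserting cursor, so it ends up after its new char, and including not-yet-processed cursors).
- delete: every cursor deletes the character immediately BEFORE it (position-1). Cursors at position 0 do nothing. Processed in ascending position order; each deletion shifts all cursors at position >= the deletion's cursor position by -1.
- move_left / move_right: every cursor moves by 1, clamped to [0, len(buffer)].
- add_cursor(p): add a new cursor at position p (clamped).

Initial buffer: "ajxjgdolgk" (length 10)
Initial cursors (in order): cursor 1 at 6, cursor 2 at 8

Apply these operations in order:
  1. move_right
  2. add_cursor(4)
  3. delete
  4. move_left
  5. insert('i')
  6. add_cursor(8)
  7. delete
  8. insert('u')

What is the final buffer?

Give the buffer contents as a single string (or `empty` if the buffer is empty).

After op 1 (move_right): buffer="ajxjgdolgk" (len 10), cursors c1@7 c2@9, authorship ..........
After op 2 (add_cursor(4)): buffer="ajxjgdolgk" (len 10), cursors c3@4 c1@7 c2@9, authorship ..........
After op 3 (delete): buffer="ajxgdlk" (len 7), cursors c3@3 c1@5 c2@6, authorship .......
After op 4 (move_left): buffer="ajxgdlk" (len 7), cursors c3@2 c1@4 c2@5, authorship .......
After op 5 (insert('i')): buffer="ajixgidilk" (len 10), cursors c3@3 c1@6 c2@8, authorship ..3..1.2..
After op 6 (add_cursor(8)): buffer="ajixgidilk" (len 10), cursors c3@3 c1@6 c2@8 c4@8, authorship ..3..1.2..
After op 7 (delete): buffer="ajxglk" (len 6), cursors c3@2 c1@4 c2@4 c4@4, authorship ......
After op 8 (insert('u')): buffer="ajuxguuulk" (len 10), cursors c3@3 c1@8 c2@8 c4@8, authorship ..3..124..

Answer: ajuxguuulk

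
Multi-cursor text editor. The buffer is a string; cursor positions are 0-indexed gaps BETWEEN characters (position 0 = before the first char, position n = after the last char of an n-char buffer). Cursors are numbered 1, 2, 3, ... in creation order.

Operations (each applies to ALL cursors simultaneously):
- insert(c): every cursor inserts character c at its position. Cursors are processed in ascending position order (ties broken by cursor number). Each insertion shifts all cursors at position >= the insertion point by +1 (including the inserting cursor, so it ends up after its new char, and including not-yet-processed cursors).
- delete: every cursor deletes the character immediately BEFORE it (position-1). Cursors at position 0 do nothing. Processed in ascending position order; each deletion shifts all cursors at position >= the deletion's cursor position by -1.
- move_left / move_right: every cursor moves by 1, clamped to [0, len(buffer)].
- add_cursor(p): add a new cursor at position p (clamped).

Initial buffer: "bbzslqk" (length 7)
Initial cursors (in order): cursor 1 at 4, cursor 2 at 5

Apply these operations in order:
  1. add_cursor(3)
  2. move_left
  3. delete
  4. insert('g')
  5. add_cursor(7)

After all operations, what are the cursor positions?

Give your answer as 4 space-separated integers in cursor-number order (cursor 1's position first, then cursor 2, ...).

Answer: 4 4 4 7

Derivation:
After op 1 (add_cursor(3)): buffer="bbzslqk" (len 7), cursors c3@3 c1@4 c2@5, authorship .......
After op 2 (move_left): buffer="bbzslqk" (len 7), cursors c3@2 c1@3 c2@4, authorship .......
After op 3 (delete): buffer="blqk" (len 4), cursors c1@1 c2@1 c3@1, authorship ....
After op 4 (insert('g')): buffer="bggglqk" (len 7), cursors c1@4 c2@4 c3@4, authorship .123...
After op 5 (add_cursor(7)): buffer="bggglqk" (len 7), cursors c1@4 c2@4 c3@4 c4@7, authorship .123...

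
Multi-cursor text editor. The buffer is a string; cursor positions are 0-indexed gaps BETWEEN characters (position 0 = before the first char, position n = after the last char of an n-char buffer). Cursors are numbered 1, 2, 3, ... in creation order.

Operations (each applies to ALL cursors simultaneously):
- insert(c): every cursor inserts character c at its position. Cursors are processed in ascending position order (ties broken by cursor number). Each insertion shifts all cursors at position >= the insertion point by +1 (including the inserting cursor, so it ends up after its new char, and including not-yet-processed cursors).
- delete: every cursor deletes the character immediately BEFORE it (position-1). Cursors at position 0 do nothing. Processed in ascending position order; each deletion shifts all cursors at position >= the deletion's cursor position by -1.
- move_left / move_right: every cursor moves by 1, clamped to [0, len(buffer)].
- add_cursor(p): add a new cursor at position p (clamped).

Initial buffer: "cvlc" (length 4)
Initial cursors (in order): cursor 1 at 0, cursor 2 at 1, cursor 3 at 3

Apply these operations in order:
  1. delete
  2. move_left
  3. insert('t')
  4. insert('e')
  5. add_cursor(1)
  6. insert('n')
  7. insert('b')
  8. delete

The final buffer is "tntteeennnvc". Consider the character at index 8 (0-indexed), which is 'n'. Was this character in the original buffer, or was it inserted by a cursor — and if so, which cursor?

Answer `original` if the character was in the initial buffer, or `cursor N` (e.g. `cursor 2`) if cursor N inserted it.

Answer: cursor 2

Derivation:
After op 1 (delete): buffer="vc" (len 2), cursors c1@0 c2@0 c3@1, authorship ..
After op 2 (move_left): buffer="vc" (len 2), cursors c1@0 c2@0 c3@0, authorship ..
After op 3 (insert('t')): buffer="tttvc" (len 5), cursors c1@3 c2@3 c3@3, authorship 123..
After op 4 (insert('e')): buffer="ttteeevc" (len 8), cursors c1@6 c2@6 c3@6, authorship 123123..
After op 5 (add_cursor(1)): buffer="ttteeevc" (len 8), cursors c4@1 c1@6 c2@6 c3@6, authorship 123123..
After op 6 (insert('n')): buffer="tntteeennnvc" (len 12), cursors c4@2 c1@10 c2@10 c3@10, authorship 1423123123..
After op 7 (insert('b')): buffer="tnbtteeennnbbbvc" (len 16), cursors c4@3 c1@14 c2@14 c3@14, authorship 14423123123123..
After op 8 (delete): buffer="tntteeennnvc" (len 12), cursors c4@2 c1@10 c2@10 c3@10, authorship 1423123123..
Authorship (.=original, N=cursor N): 1 4 2 3 1 2 3 1 2 3 . .
Index 8: author = 2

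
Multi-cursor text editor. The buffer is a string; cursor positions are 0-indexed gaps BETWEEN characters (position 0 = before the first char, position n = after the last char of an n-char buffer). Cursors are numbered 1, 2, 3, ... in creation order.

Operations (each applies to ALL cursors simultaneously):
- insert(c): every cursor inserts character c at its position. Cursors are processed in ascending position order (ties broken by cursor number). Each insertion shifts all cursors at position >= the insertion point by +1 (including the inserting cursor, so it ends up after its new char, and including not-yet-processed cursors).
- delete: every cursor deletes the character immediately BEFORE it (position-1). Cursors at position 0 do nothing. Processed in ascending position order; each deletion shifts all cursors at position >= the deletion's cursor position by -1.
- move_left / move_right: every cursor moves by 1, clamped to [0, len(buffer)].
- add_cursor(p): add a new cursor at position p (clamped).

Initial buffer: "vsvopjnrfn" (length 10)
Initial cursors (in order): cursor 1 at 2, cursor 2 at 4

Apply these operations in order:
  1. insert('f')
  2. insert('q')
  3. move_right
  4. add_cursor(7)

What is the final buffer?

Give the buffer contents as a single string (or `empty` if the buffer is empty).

Answer: vsfqvofqpjnrfn

Derivation:
After op 1 (insert('f')): buffer="vsfvofpjnrfn" (len 12), cursors c1@3 c2@6, authorship ..1..2......
After op 2 (insert('q')): buffer="vsfqvofqpjnrfn" (len 14), cursors c1@4 c2@8, authorship ..11..22......
After op 3 (move_right): buffer="vsfqvofqpjnrfn" (len 14), cursors c1@5 c2@9, authorship ..11..22......
After op 4 (add_cursor(7)): buffer="vsfqvofqpjnrfn" (len 14), cursors c1@5 c3@7 c2@9, authorship ..11..22......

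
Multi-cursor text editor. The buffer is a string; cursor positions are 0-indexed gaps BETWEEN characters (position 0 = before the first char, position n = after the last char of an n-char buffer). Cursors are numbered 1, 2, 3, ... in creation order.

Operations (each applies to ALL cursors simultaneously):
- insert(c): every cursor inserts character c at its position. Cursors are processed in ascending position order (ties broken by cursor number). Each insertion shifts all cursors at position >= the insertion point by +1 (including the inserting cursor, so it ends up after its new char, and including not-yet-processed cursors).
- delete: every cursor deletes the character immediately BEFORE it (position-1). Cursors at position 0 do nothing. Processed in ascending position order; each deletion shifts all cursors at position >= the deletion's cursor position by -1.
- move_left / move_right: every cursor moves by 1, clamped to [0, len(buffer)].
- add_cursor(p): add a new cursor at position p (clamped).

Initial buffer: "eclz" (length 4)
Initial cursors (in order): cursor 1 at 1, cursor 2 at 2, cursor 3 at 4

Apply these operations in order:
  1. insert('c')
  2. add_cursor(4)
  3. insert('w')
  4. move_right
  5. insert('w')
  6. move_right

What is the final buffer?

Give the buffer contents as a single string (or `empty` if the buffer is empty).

After op 1 (insert('c')): buffer="eccclzc" (len 7), cursors c1@2 c2@4 c3@7, authorship .1.2..3
After op 2 (add_cursor(4)): buffer="eccclzc" (len 7), cursors c1@2 c2@4 c4@4 c3@7, authorship .1.2..3
After op 3 (insert('w')): buffer="ecwccwwlzcw" (len 11), cursors c1@3 c2@7 c4@7 c3@11, authorship .11.224..33
After op 4 (move_right): buffer="ecwccwwlzcw" (len 11), cursors c1@4 c2@8 c4@8 c3@11, authorship .11.224..33
After op 5 (insert('w')): buffer="ecwcwcwwlwwzcww" (len 15), cursors c1@5 c2@11 c4@11 c3@15, authorship .11.1224.24.333
After op 6 (move_right): buffer="ecwcwcwwlwwzcww" (len 15), cursors c1@6 c2@12 c4@12 c3@15, authorship .11.1224.24.333

Answer: ecwcwcwwlwwzcww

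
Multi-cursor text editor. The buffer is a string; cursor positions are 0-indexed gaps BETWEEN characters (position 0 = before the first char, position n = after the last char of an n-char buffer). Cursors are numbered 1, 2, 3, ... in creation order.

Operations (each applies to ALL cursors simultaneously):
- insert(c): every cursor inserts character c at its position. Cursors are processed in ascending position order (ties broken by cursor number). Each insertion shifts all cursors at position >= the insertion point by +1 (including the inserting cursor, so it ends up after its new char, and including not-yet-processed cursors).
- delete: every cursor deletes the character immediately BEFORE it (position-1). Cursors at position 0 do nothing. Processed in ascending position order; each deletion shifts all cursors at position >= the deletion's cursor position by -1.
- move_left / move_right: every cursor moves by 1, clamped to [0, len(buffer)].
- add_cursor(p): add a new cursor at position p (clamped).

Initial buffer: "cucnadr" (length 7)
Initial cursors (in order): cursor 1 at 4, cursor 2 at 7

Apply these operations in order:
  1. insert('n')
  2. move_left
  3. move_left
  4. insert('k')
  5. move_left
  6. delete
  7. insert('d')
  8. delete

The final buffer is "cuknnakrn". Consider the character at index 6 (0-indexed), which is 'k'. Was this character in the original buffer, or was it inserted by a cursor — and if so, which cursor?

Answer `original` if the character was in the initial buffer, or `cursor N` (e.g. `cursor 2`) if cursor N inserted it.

After op 1 (insert('n')): buffer="cucnnadrn" (len 9), cursors c1@5 c2@9, authorship ....1...2
After op 2 (move_left): buffer="cucnnadrn" (len 9), cursors c1@4 c2@8, authorship ....1...2
After op 3 (move_left): buffer="cucnnadrn" (len 9), cursors c1@3 c2@7, authorship ....1...2
After op 4 (insert('k')): buffer="cucknnadkrn" (len 11), cursors c1@4 c2@9, authorship ...1.1..2.2
After op 5 (move_left): buffer="cucknnadkrn" (len 11), cursors c1@3 c2@8, authorship ...1.1..2.2
After op 6 (delete): buffer="cuknnakrn" (len 9), cursors c1@2 c2@6, authorship ..1.1.2.2
After op 7 (insert('d')): buffer="cudknnadkrn" (len 11), cursors c1@3 c2@8, authorship ..11.1.22.2
After op 8 (delete): buffer="cuknnakrn" (len 9), cursors c1@2 c2@6, authorship ..1.1.2.2
Authorship (.=original, N=cursor N): . . 1 . 1 . 2 . 2
Index 6: author = 2

Answer: cursor 2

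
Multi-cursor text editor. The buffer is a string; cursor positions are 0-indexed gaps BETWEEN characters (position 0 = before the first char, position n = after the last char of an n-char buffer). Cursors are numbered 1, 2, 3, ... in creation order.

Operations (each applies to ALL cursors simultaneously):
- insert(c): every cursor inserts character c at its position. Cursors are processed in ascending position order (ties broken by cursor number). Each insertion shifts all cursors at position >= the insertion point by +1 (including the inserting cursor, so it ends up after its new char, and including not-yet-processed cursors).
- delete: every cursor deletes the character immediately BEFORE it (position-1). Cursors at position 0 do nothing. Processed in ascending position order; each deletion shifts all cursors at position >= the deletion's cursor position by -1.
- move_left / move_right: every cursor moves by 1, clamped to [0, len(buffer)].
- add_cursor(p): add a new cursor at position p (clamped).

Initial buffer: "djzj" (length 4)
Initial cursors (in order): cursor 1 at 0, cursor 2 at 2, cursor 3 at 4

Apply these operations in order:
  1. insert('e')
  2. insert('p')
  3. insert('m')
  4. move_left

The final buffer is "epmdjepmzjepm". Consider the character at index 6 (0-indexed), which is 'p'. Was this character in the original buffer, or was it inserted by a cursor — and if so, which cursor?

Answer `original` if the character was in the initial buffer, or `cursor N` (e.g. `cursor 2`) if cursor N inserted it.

After op 1 (insert('e')): buffer="edjezje" (len 7), cursors c1@1 c2@4 c3@7, authorship 1..2..3
After op 2 (insert('p')): buffer="epdjepzjep" (len 10), cursors c1@2 c2@6 c3@10, authorship 11..22..33
After op 3 (insert('m')): buffer="epmdjepmzjepm" (len 13), cursors c1@3 c2@8 c3@13, authorship 111..222..333
After op 4 (move_left): buffer="epmdjepmzjepm" (len 13), cursors c1@2 c2@7 c3@12, authorship 111..222..333
Authorship (.=original, N=cursor N): 1 1 1 . . 2 2 2 . . 3 3 3
Index 6: author = 2

Answer: cursor 2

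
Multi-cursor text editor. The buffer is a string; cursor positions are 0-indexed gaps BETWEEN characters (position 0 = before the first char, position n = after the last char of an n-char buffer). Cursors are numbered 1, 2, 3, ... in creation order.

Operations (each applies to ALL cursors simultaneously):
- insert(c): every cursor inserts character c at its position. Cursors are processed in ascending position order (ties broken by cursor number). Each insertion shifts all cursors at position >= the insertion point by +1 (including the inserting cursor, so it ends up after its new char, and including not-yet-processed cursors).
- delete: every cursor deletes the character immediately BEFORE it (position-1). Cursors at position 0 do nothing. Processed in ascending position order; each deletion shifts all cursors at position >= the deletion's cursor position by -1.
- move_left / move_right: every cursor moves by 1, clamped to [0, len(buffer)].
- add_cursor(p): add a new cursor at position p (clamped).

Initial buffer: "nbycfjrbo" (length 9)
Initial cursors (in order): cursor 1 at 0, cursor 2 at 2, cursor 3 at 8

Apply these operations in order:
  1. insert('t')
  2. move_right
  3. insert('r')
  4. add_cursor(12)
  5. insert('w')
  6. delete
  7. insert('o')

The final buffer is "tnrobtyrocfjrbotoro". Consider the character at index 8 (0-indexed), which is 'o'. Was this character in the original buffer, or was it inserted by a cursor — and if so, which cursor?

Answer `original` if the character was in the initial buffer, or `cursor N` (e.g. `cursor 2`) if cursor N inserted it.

Answer: cursor 2

Derivation:
After op 1 (insert('t')): buffer="tnbtycfjrbto" (len 12), cursors c1@1 c2@4 c3@11, authorship 1..2......3.
After op 2 (move_right): buffer="tnbtycfjrbto" (len 12), cursors c1@2 c2@5 c3@12, authorship 1..2......3.
After op 3 (insert('r')): buffer="tnrbtyrcfjrbtor" (len 15), cursors c1@3 c2@7 c3@15, authorship 1.1.2.2.....3.3
After op 4 (add_cursor(12)): buffer="tnrbtyrcfjrbtor" (len 15), cursors c1@3 c2@7 c4@12 c3@15, authorship 1.1.2.2.....3.3
After op 5 (insert('w')): buffer="tnrwbtyrwcfjrbwtorw" (len 19), cursors c1@4 c2@9 c4@15 c3@19, authorship 1.11.2.22.....43.33
After op 6 (delete): buffer="tnrbtyrcfjrbtor" (len 15), cursors c1@3 c2@7 c4@12 c3@15, authorship 1.1.2.2.....3.3
After op 7 (insert('o')): buffer="tnrobtyrocfjrbotoro" (len 19), cursors c1@4 c2@9 c4@15 c3@19, authorship 1.11.2.22.....43.33
Authorship (.=original, N=cursor N): 1 . 1 1 . 2 . 2 2 . . . . . 4 3 . 3 3
Index 8: author = 2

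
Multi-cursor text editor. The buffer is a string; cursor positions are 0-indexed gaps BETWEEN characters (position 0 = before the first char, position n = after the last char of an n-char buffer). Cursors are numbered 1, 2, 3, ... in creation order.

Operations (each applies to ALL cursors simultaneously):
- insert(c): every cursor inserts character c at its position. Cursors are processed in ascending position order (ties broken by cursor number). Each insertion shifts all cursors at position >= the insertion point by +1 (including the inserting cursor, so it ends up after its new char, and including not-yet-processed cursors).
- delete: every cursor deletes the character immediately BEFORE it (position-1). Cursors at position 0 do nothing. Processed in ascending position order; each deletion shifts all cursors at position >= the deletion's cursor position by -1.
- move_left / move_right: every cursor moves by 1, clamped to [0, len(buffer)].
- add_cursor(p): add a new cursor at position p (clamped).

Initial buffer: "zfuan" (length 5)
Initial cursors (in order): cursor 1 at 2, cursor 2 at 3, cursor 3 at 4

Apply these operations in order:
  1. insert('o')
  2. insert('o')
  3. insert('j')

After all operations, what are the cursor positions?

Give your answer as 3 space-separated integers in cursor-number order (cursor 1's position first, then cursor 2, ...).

After op 1 (insert('o')): buffer="zfouoaon" (len 8), cursors c1@3 c2@5 c3@7, authorship ..1.2.3.
After op 2 (insert('o')): buffer="zfoouooaoon" (len 11), cursors c1@4 c2@7 c3@10, authorship ..11.22.33.
After op 3 (insert('j')): buffer="zfoojuoojaoojn" (len 14), cursors c1@5 c2@9 c3@13, authorship ..111.222.333.

Answer: 5 9 13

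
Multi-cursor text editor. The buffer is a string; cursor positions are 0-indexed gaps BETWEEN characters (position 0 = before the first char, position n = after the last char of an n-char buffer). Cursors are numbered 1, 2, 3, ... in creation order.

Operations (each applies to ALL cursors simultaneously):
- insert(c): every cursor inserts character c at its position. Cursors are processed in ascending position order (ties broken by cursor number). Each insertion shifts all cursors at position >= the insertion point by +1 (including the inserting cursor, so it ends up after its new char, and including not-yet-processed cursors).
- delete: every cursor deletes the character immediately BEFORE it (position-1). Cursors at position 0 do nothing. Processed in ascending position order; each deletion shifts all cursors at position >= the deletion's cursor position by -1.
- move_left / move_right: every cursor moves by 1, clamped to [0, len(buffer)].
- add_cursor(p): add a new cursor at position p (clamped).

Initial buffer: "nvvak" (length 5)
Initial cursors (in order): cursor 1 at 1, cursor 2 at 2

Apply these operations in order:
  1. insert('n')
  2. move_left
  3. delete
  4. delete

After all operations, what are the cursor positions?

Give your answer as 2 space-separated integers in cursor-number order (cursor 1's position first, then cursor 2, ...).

Answer: 0 0

Derivation:
After op 1 (insert('n')): buffer="nnvnvak" (len 7), cursors c1@2 c2@4, authorship .1.2...
After op 2 (move_left): buffer="nnvnvak" (len 7), cursors c1@1 c2@3, authorship .1.2...
After op 3 (delete): buffer="nnvak" (len 5), cursors c1@0 c2@1, authorship 12...
After op 4 (delete): buffer="nvak" (len 4), cursors c1@0 c2@0, authorship 2...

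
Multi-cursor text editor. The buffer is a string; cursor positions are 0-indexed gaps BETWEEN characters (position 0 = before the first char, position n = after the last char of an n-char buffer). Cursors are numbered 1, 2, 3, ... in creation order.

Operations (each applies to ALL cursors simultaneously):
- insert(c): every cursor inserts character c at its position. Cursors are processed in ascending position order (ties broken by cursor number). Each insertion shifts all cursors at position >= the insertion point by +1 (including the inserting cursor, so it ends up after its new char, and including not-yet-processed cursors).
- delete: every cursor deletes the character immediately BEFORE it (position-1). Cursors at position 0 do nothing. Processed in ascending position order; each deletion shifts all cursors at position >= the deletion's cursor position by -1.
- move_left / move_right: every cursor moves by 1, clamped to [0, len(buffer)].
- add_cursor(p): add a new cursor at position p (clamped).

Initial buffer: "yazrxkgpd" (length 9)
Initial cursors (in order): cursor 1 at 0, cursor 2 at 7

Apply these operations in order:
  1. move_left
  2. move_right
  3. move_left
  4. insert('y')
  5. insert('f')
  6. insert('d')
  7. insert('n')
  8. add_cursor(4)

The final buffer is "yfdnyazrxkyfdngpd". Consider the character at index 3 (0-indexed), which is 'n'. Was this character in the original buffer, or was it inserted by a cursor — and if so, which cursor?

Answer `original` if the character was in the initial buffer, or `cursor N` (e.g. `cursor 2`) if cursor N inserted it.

After op 1 (move_left): buffer="yazrxkgpd" (len 9), cursors c1@0 c2@6, authorship .........
After op 2 (move_right): buffer="yazrxkgpd" (len 9), cursors c1@1 c2@7, authorship .........
After op 3 (move_left): buffer="yazrxkgpd" (len 9), cursors c1@0 c2@6, authorship .........
After op 4 (insert('y')): buffer="yyazrxkygpd" (len 11), cursors c1@1 c2@8, authorship 1......2...
After op 5 (insert('f')): buffer="yfyazrxkyfgpd" (len 13), cursors c1@2 c2@10, authorship 11......22...
After op 6 (insert('d')): buffer="yfdyazrxkyfdgpd" (len 15), cursors c1@3 c2@12, authorship 111......222...
After op 7 (insert('n')): buffer="yfdnyazrxkyfdngpd" (len 17), cursors c1@4 c2@14, authorship 1111......2222...
After op 8 (add_cursor(4)): buffer="yfdnyazrxkyfdngpd" (len 17), cursors c1@4 c3@4 c2@14, authorship 1111......2222...
Authorship (.=original, N=cursor N): 1 1 1 1 . . . . . . 2 2 2 2 . . .
Index 3: author = 1

Answer: cursor 1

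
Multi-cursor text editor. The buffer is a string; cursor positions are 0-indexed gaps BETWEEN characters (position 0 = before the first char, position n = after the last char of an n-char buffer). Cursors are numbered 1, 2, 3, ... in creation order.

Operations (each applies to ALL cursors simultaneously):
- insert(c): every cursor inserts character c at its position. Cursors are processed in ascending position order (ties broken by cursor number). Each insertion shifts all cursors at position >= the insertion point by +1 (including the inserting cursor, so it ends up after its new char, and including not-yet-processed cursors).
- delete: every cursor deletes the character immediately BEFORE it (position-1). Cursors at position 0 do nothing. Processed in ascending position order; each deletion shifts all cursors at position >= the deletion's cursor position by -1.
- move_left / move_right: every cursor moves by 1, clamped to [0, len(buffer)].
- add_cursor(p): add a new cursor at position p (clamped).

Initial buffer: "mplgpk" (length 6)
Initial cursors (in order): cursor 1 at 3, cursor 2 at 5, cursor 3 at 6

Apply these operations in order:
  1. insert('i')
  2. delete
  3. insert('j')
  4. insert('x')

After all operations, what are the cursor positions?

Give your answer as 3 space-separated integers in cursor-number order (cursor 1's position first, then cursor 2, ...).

After op 1 (insert('i')): buffer="mpligpiki" (len 9), cursors c1@4 c2@7 c3@9, authorship ...1..2.3
After op 2 (delete): buffer="mplgpk" (len 6), cursors c1@3 c2@5 c3@6, authorship ......
After op 3 (insert('j')): buffer="mpljgpjkj" (len 9), cursors c1@4 c2@7 c3@9, authorship ...1..2.3
After op 4 (insert('x')): buffer="mpljxgpjxkjx" (len 12), cursors c1@5 c2@9 c3@12, authorship ...11..22.33

Answer: 5 9 12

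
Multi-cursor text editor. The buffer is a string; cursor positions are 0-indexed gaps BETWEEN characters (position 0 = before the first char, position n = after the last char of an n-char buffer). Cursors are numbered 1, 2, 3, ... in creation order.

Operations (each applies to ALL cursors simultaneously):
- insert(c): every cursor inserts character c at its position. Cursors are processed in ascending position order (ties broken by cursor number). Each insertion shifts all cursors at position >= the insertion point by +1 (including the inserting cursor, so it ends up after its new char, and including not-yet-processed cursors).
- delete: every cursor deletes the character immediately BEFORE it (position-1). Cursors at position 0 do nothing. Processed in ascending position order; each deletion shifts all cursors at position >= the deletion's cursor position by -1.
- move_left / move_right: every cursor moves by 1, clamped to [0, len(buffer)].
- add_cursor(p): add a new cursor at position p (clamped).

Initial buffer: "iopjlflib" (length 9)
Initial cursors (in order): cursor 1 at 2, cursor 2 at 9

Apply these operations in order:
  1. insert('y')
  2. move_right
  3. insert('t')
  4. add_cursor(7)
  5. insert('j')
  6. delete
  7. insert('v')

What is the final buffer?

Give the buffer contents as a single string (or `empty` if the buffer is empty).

After op 1 (insert('y')): buffer="ioypjlfliby" (len 11), cursors c1@3 c2@11, authorship ..1.......2
After op 2 (move_right): buffer="ioypjlfliby" (len 11), cursors c1@4 c2@11, authorship ..1.......2
After op 3 (insert('t')): buffer="ioyptjlflibyt" (len 13), cursors c1@5 c2@13, authorship ..1.1......22
After op 4 (add_cursor(7)): buffer="ioyptjlflibyt" (len 13), cursors c1@5 c3@7 c2@13, authorship ..1.1......22
After op 5 (insert('j')): buffer="ioyptjjljflibytj" (len 16), cursors c1@6 c3@9 c2@16, authorship ..1.11..3....222
After op 6 (delete): buffer="ioyptjlflibyt" (len 13), cursors c1@5 c3@7 c2@13, authorship ..1.1......22
After op 7 (insert('v')): buffer="ioyptvjlvflibytv" (len 16), cursors c1@6 c3@9 c2@16, authorship ..1.11..3....222

Answer: ioyptvjlvflibytv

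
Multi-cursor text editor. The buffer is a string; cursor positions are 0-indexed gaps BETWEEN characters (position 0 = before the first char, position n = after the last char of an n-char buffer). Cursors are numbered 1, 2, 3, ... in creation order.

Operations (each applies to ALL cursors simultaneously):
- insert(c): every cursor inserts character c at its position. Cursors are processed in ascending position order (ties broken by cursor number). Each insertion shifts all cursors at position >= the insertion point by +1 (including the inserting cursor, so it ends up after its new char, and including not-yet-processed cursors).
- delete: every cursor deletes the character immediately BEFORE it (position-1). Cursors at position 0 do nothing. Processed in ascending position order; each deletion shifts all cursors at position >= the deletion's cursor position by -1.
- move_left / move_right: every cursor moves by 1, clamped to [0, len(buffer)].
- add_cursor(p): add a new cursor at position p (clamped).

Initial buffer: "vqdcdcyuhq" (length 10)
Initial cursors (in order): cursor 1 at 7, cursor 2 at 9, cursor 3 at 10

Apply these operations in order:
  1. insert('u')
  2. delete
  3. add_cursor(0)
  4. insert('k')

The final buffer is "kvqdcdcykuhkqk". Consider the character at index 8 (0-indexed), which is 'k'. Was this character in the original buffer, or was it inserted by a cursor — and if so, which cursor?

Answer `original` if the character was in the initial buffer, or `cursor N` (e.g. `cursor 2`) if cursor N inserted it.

Answer: cursor 1

Derivation:
After op 1 (insert('u')): buffer="vqdcdcyuuhuqu" (len 13), cursors c1@8 c2@11 c3@13, authorship .......1..2.3
After op 2 (delete): buffer="vqdcdcyuhq" (len 10), cursors c1@7 c2@9 c3@10, authorship ..........
After op 3 (add_cursor(0)): buffer="vqdcdcyuhq" (len 10), cursors c4@0 c1@7 c2@9 c3@10, authorship ..........
After op 4 (insert('k')): buffer="kvqdcdcykuhkqk" (len 14), cursors c4@1 c1@9 c2@12 c3@14, authorship 4.......1..2.3
Authorship (.=original, N=cursor N): 4 . . . . . . . 1 . . 2 . 3
Index 8: author = 1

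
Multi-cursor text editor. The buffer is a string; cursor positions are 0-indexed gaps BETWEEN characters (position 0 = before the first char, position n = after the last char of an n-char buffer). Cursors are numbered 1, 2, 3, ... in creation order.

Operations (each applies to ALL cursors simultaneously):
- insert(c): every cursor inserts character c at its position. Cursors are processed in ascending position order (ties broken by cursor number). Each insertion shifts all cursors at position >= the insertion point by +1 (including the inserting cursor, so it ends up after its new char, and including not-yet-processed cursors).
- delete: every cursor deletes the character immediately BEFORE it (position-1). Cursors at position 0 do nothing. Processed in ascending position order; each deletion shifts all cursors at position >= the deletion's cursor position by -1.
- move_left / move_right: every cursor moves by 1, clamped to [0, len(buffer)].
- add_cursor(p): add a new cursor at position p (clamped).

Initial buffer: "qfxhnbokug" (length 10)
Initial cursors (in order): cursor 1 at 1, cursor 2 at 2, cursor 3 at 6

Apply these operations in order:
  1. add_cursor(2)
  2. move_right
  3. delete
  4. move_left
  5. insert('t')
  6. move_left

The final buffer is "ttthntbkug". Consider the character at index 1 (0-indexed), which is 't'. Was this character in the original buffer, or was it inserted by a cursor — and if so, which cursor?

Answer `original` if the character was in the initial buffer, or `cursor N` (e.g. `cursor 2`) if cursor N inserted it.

Answer: cursor 2

Derivation:
After op 1 (add_cursor(2)): buffer="qfxhnbokug" (len 10), cursors c1@1 c2@2 c4@2 c3@6, authorship ..........
After op 2 (move_right): buffer="qfxhnbokug" (len 10), cursors c1@2 c2@3 c4@3 c3@7, authorship ..........
After op 3 (delete): buffer="hnbkug" (len 6), cursors c1@0 c2@0 c4@0 c3@3, authorship ......
After op 4 (move_left): buffer="hnbkug" (len 6), cursors c1@0 c2@0 c4@0 c3@2, authorship ......
After op 5 (insert('t')): buffer="ttthntbkug" (len 10), cursors c1@3 c2@3 c4@3 c3@6, authorship 124..3....
After op 6 (move_left): buffer="ttthntbkug" (len 10), cursors c1@2 c2@2 c4@2 c3@5, authorship 124..3....
Authorship (.=original, N=cursor N): 1 2 4 . . 3 . . . .
Index 1: author = 2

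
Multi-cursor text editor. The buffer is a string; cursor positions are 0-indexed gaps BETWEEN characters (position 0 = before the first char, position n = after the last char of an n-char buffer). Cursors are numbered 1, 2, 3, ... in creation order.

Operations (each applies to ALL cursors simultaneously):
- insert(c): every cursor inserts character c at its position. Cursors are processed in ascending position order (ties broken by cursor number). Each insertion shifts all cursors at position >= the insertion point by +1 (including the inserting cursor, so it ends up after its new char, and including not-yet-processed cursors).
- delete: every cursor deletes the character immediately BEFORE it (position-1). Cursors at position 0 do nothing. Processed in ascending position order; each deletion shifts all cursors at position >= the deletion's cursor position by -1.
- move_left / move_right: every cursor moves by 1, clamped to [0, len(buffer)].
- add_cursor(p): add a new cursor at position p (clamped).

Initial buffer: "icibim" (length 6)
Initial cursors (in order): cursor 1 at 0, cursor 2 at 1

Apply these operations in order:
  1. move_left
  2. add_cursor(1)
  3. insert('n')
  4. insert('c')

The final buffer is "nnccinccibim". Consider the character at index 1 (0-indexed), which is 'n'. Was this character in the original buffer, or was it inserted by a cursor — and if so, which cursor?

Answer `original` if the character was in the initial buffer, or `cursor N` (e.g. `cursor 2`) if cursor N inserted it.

Answer: cursor 2

Derivation:
After op 1 (move_left): buffer="icibim" (len 6), cursors c1@0 c2@0, authorship ......
After op 2 (add_cursor(1)): buffer="icibim" (len 6), cursors c1@0 c2@0 c3@1, authorship ......
After op 3 (insert('n')): buffer="nnincibim" (len 9), cursors c1@2 c2@2 c3@4, authorship 12.3.....
After op 4 (insert('c')): buffer="nnccinccibim" (len 12), cursors c1@4 c2@4 c3@7, authorship 1212.33.....
Authorship (.=original, N=cursor N): 1 2 1 2 . 3 3 . . . . .
Index 1: author = 2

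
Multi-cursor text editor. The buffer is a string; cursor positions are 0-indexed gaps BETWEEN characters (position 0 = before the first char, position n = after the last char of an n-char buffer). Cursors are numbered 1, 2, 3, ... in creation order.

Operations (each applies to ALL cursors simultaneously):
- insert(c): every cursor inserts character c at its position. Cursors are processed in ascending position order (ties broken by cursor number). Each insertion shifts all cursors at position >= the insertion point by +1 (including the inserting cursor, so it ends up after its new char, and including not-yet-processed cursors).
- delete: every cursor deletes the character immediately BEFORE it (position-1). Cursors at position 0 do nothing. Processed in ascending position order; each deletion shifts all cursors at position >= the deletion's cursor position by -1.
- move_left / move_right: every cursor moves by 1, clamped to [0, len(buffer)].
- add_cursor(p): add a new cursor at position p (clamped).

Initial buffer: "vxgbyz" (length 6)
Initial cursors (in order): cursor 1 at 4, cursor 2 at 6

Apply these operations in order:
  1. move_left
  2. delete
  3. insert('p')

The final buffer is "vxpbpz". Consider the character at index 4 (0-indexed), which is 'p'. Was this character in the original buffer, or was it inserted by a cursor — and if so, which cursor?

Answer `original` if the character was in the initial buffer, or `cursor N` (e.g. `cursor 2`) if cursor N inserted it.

Answer: cursor 2

Derivation:
After op 1 (move_left): buffer="vxgbyz" (len 6), cursors c1@3 c2@5, authorship ......
After op 2 (delete): buffer="vxbz" (len 4), cursors c1@2 c2@3, authorship ....
After op 3 (insert('p')): buffer="vxpbpz" (len 6), cursors c1@3 c2@5, authorship ..1.2.
Authorship (.=original, N=cursor N): . . 1 . 2 .
Index 4: author = 2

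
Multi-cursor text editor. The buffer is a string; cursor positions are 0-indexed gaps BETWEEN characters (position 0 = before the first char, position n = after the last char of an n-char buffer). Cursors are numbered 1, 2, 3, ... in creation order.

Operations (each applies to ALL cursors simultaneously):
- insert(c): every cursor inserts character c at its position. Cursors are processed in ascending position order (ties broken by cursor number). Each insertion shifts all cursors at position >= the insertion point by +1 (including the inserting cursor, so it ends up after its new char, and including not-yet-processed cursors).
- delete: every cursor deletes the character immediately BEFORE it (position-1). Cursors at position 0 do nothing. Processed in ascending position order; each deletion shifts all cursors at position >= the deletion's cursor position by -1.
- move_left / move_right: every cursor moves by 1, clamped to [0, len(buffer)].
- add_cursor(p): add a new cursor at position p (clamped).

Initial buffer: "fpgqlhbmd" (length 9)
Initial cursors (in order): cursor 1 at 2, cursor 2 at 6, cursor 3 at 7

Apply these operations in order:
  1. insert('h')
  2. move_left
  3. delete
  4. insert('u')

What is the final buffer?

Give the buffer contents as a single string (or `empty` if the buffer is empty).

Answer: fuhgqluhuhmd

Derivation:
After op 1 (insert('h')): buffer="fphgqlhhbhmd" (len 12), cursors c1@3 c2@8 c3@10, authorship ..1....2.3..
After op 2 (move_left): buffer="fphgqlhhbhmd" (len 12), cursors c1@2 c2@7 c3@9, authorship ..1....2.3..
After op 3 (delete): buffer="fhgqlhhmd" (len 9), cursors c1@1 c2@5 c3@6, authorship .1...23..
After op 4 (insert('u')): buffer="fuhgqluhuhmd" (len 12), cursors c1@2 c2@7 c3@9, authorship .11...2233..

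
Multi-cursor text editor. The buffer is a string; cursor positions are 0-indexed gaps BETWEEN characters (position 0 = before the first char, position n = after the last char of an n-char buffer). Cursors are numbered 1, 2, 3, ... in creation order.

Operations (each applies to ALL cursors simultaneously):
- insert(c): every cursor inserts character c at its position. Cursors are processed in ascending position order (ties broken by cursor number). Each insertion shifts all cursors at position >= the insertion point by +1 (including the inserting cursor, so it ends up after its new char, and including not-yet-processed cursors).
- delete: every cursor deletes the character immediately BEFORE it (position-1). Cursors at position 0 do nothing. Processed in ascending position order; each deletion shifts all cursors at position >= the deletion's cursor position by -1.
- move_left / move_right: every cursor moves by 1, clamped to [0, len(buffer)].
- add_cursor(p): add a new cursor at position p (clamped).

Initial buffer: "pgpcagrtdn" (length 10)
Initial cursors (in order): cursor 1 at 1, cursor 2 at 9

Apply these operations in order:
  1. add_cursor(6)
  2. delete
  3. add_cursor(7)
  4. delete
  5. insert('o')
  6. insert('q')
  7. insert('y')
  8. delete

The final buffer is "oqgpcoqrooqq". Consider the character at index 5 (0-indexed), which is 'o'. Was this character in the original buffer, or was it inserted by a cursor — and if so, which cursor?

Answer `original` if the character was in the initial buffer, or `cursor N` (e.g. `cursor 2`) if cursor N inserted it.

After op 1 (add_cursor(6)): buffer="pgpcagrtdn" (len 10), cursors c1@1 c3@6 c2@9, authorship ..........
After op 2 (delete): buffer="gpcartn" (len 7), cursors c1@0 c3@4 c2@6, authorship .......
After op 3 (add_cursor(7)): buffer="gpcartn" (len 7), cursors c1@0 c3@4 c2@6 c4@7, authorship .......
After op 4 (delete): buffer="gpcr" (len 4), cursors c1@0 c3@3 c2@4 c4@4, authorship ....
After op 5 (insert('o')): buffer="ogpcoroo" (len 8), cursors c1@1 c3@5 c2@8 c4@8, authorship 1...3.24
After op 6 (insert('q')): buffer="oqgpcoqrooqq" (len 12), cursors c1@2 c3@7 c2@12 c4@12, authorship 11...33.2424
After op 7 (insert('y')): buffer="oqygpcoqyrooqqyy" (len 16), cursors c1@3 c3@9 c2@16 c4@16, authorship 111...333.242424
After op 8 (delete): buffer="oqgpcoqrooqq" (len 12), cursors c1@2 c3@7 c2@12 c4@12, authorship 11...33.2424
Authorship (.=original, N=cursor N): 1 1 . . . 3 3 . 2 4 2 4
Index 5: author = 3

Answer: cursor 3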